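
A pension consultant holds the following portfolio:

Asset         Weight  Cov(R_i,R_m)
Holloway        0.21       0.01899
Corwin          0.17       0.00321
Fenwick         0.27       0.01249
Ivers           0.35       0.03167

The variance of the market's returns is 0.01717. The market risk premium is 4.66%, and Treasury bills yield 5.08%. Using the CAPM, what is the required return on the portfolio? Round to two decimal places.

β_Holloway = 0.01899 / 0.01717 = 1.1060
β_Corwin = 0.00321 / 0.01717 = 0.1870
β_Fenwick = 0.01249 / 0.01717 = 0.7274
β_Ivers = 0.03167 / 0.01717 = 1.8445
β_P = Σ w_i β_i = 0.21×1.1060 + 0.17×0.1870 + 0.27×0.7274 + 0.35×1.8445 = 1.1060
E(R_P) = R_f + β_P × MRP = 5.08% + 1.1060 × 4.66% = 10.23%

10.23%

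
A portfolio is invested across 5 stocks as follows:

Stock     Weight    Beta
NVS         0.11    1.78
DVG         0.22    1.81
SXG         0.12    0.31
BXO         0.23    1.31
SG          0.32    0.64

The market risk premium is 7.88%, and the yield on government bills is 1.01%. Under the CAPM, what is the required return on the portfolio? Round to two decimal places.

9.97%

β_P = Σ w_i β_i = 0.11×1.78 + 0.22×1.81 + 0.12×0.31 + 0.23×1.31 + 0.32×0.64 = 1.1373
E(R_P) = R_f + β_P × MRP = 1.01% + 1.1373 × 7.88% = 9.97%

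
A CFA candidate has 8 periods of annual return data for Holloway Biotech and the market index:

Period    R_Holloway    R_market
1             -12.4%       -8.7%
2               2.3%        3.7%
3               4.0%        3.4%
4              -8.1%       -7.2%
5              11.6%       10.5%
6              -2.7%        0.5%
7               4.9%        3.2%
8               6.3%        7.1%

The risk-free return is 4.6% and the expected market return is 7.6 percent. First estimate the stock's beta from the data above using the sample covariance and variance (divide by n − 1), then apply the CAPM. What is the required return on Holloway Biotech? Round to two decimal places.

Mean R_i = (-12.4 + 2.3 + 4.0 − 8.1 + 11.6 − 2.7 + 4.9 + 6.3) / 8 = 0.7375%
Mean R_m = (-8.7 + 3.7 + 3.4 − 7.2 + 10.5 + 0.5 + 3.2 + 7.1) / 8 = 1.5625%
Σ(R_i − R̄_i)(R_m − R̄_m) = 359.9513  ⇒  Cov = 359.9513 / 7 = 51.4216
Σ(R_m − R̄_m)² = 304.3988  ⇒  Var(R_m) = 304.3988 / 7 = 43.4855
β = Cov / Var(R_m) = 51.4216 / 43.4855 = 1.1825
MRP = 7.6% − 4.6% = 3.00%
E(R) = R_f + β × MRP = 4.6% + 1.1825 × 3.0% = 8.15%

8.15%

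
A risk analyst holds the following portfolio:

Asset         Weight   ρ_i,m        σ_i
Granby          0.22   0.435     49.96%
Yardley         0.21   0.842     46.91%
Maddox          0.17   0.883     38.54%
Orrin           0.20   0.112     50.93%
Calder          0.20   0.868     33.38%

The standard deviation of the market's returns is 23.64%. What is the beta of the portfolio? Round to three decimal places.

1.091

β_Granby = 0.435 × 49.96% / 23.64% = 0.9193
β_Yardley = 0.842 × 46.91% / 23.64% = 1.6708
β_Maddox = 0.883 × 38.54% / 23.64% = 1.4395
β_Orrin = 0.112 × 50.93% / 23.64% = 0.2413
β_Calder = 0.868 × 33.38% / 23.64% = 1.2256
β_P = Σ w_i β_i = 0.22×0.9193 + 0.21×1.6708 + 0.17×1.4395 + 0.20×0.2413 + 0.20×1.2256 = 1.0912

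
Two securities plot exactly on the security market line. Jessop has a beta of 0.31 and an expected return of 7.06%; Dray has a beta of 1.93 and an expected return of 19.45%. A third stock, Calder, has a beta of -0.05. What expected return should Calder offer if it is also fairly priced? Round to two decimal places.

4.31%

MRP (SML slope) = (19.45% − 7.06%) / (1.93 − 0.31) = 12.39% / 1.62 = 7.6481%
R_f (intercept) = 7.06% − 0.31 × 7.6481% = 4.6891%
E(R_Calder) = R_f + β × MRP = 4.6891% + -0.05 × 7.6481% = 4.31%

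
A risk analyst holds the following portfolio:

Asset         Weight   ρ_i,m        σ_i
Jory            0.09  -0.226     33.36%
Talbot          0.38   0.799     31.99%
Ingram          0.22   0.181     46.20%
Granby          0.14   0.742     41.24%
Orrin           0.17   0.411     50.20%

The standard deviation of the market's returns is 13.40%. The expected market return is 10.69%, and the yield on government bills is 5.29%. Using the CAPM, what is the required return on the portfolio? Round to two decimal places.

12.81%

β_Jory = -0.226 × 33.36% / 13.40% = -0.5626
β_Talbot = 0.799 × 31.99% / 13.40% = 1.9075
β_Ingram = 0.181 × 46.20% / 13.40% = 0.6240
β_Granby = 0.742 × 41.24% / 13.40% = 2.2836
β_Orrin = 0.411 × 50.20% / 13.40% = 1.5397
β_P = Σ w_i β_i = 0.09×-0.5626 + 0.38×1.9075 + 0.22×0.6240 + 0.14×2.2836 + 0.17×1.5397 = 1.3929
MRP = 10.69% − 5.29% = 5.40%
E(R_P) = R_f + β_P × MRP = 5.29% + 1.3929 × 5.40% = 12.81%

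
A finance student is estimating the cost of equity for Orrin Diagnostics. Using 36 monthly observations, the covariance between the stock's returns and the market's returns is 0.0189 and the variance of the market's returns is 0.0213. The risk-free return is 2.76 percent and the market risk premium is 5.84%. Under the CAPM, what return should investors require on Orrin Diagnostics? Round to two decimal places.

7.94%

β = Cov(R_i, R_m) / Var(R_m) = 0.0189 / 0.0213 = 0.8873
E(R) = R_f + β × MRP = 2.76% + 0.8873 × 5.84% = 7.94%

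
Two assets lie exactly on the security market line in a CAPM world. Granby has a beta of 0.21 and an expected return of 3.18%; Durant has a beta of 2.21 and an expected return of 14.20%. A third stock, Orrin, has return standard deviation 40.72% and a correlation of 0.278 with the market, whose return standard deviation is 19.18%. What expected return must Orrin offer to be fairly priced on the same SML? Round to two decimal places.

MRP = (14.20% − 3.18%) / (2.21 − 0.21) = 5.5100%
R_f = 3.18% − 0.21 × 5.5100% = 2.0229%
β_Orrin = ρ·σ_i/σ_m = 0.278 × 40.72 / 19.18 = 0.5902
E(R_Orrin) = R_f + β × MRP = 2.0229% + 0.5902 × 5.5100% = 5.27%

5.27%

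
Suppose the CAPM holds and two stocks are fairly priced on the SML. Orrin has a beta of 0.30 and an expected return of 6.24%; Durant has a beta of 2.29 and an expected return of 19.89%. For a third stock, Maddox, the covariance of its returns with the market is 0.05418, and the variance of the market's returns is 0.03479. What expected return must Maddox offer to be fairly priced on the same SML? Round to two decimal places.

MRP = (19.89% − 6.24%) / (2.29 − 0.30) = 6.8593%
R_f = 6.24% − 0.30 × 6.8593% = 4.1822%
β_Maddox = Cov / Var(R_m) = 0.05418 / 0.03479 = 1.5573
E(R_Maddox) = R_f + β × MRP = 4.1822% + 1.5573 × 6.8593% = 14.86%

14.86%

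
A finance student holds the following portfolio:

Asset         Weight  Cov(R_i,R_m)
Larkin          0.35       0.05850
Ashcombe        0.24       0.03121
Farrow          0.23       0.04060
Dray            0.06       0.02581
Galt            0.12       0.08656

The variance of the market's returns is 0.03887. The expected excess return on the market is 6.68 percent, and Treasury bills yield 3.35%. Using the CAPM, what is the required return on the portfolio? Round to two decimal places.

β_Larkin = 0.05850 / 0.03887 = 1.5050
β_Ashcombe = 0.03121 / 0.03887 = 0.8029
β_Farrow = 0.04060 / 0.03887 = 1.0445
β_Dray = 0.02581 / 0.03887 = 0.6640
β_Galt = 0.08656 / 0.03887 = 2.2269
β_P = Σ w_i β_i = 0.35×1.5050 + 0.24×0.8029 + 0.23×1.0445 + 0.06×0.6640 + 0.12×2.2269 = 1.2667
E(R_P) = R_f + β_P × MRP = 3.35% + 1.2667 × 6.68% = 11.81%

11.81%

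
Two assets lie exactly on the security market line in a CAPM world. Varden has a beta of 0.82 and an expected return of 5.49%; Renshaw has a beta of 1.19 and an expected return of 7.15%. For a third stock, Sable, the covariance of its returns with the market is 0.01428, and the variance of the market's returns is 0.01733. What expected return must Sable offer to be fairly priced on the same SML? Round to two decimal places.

MRP = (7.15% − 5.49%) / (1.19 − 0.82) = 4.4865%
R_f = 5.49% − 0.82 × 4.4865% = 1.8111%
β_Sable = Cov / Var(R_m) = 0.01428 / 0.01733 = 0.8240
E(R_Sable) = R_f + β × MRP = 1.8111% + 0.8240 × 4.4865% = 5.51%

5.51%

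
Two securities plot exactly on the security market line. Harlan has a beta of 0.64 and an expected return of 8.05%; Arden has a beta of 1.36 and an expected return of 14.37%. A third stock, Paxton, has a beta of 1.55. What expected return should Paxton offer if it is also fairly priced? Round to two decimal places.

MRP (SML slope) = (14.37% − 8.05%) / (1.36 − 0.64) = 6.32% / 0.72 = 8.7778%
R_f (intercept) = 8.05% − 0.64 × 8.7778% = 2.4322%
E(R_Paxton) = R_f + β × MRP = 2.4322% + 1.55 × 8.7778% = 16.04%

16.04%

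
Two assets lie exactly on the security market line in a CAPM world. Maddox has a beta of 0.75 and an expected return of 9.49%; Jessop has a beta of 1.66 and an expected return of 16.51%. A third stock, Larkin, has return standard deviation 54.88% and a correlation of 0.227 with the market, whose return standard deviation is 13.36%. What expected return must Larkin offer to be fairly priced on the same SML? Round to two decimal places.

MRP = (16.51% − 9.49%) / (1.66 − 0.75) = 7.7143%
R_f = 9.49% − 0.75 × 7.7143% = 3.7043%
β_Larkin = ρ·σ_i/σ_m = 0.227 × 54.88 / 13.36 = 0.9325
E(R_Larkin) = R_f + β × MRP = 3.7043% + 0.9325 × 7.7143% = 10.90%

10.90%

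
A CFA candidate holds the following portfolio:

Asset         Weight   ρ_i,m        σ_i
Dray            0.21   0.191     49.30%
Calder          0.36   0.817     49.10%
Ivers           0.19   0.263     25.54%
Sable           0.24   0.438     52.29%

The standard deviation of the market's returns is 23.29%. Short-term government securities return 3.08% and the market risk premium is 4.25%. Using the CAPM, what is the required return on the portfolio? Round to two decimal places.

7.31%

β_Dray = 0.191 × 49.30% / 23.29% = 0.4043
β_Calder = 0.817 × 49.10% / 23.29% = 1.7224
β_Ivers = 0.263 × 25.54% / 23.29% = 0.2884
β_Sable = 0.438 × 52.29% / 23.29% = 0.9834
β_P = Σ w_i β_i = 0.21×0.4043 + 0.36×1.7224 + 0.19×0.2884 + 0.24×0.9834 = 0.9958
E(R_P) = R_f + β_P × MRP = 3.08% + 0.9958 × 4.25% = 7.31%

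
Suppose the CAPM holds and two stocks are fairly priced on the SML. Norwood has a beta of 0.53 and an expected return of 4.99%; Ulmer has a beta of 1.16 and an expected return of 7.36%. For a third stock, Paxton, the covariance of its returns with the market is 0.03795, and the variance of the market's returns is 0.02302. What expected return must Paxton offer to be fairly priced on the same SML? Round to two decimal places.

MRP = (7.36% − 4.99%) / (1.16 − 0.53) = 3.7619%
R_f = 4.99% − 0.53 × 3.7619% = 2.9962%
β_Paxton = Cov / Var(R_m) = 0.03795 / 0.02302 = 1.6486
E(R_Paxton) = R_f + β × MRP = 2.9962% + 1.6486 × 3.7619% = 9.20%

9.20%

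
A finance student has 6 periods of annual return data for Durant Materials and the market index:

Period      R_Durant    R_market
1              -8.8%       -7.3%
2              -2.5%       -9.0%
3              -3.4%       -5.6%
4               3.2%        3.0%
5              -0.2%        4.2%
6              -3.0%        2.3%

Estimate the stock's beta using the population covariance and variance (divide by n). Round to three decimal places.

Mean R_i = (-8.8 − 2.5 − 3.4 + 3.2 − 0.2 − 3.0) / 6 = -2.4500%
Mean R_m = (-7.3 − 9.0 − 5.6 + 3.0 + 4.2 + 2.3) / 6 = -2.0667%
Σ(R_i − R̄_i)(R_m − R̄_m) = 77.2600  ⇒  Cov = 77.2600 / 6 = 12.8767
Σ(R_m − R̄_m)² = 171.9533  ⇒  Var(R_m) = 171.9533 / 6 = 28.6589
β = Cov / Var(R_m) = 12.8767 / 28.6589 = 0.4493

0.449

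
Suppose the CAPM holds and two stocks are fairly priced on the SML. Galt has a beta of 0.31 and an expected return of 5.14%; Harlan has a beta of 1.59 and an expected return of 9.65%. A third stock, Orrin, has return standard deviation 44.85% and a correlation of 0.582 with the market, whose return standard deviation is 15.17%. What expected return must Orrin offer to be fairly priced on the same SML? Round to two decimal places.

10.11%

MRP = (9.65% − 5.14%) / (1.59 − 0.31) = 3.5234%
R_f = 5.14% − 0.31 × 3.5234% = 4.0477%
β_Orrin = ρ·σ_i/σ_m = 0.582 × 44.85 / 15.17 = 1.7207
E(R_Orrin) = R_f + β × MRP = 4.0477% + 1.7207 × 3.5234% = 10.11%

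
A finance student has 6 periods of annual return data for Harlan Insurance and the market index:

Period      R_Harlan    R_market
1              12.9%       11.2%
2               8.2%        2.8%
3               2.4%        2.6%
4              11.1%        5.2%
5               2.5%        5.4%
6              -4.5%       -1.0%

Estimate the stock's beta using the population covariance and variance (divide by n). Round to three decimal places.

Mean R_i = (12.9 + 8.2 + 2.4 + 11.1 + 2.5 − 4.5) / 6 = 5.4333%
Mean R_m = (11.2 + 2.8 + 2.6 + 5.2 + 5.4 − 1.0) / 6 = 4.3667%
Σ(R_i − R̄_i)(R_m − R̄_m) = 107.0467  ⇒  Cov = 107.0467 / 6 = 17.8411
Σ(R_m − R̄_m)² = 82.8333  ⇒  Var(R_m) = 82.8333 / 6 = 13.8056
β = Cov / Var(R_m) = 17.8411 / 13.8056 = 1.2923

1.292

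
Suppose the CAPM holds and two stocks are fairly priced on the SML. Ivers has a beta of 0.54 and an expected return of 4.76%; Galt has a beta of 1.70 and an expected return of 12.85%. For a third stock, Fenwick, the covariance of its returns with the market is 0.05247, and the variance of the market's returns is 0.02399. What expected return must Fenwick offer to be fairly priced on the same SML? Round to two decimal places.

16.25%

MRP = (12.85% − 4.76%) / (1.70 − 0.54) = 6.9741%
R_f = 4.76% − 0.54 × 6.9741% = 0.9940%
β_Fenwick = Cov / Var(R_m) = 0.05247 / 0.02399 = 2.1872
E(R_Fenwick) = R_f + β × MRP = 0.9940% + 2.1872 × 6.9741% = 16.25%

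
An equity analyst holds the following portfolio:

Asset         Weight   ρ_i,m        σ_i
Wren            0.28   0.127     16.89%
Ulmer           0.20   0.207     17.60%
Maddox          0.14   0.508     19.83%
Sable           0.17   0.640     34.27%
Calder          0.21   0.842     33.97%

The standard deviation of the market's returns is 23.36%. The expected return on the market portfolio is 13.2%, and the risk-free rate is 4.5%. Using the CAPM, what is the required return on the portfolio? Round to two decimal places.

9.15%

β_Wren = 0.127 × 16.89% / 23.36% = 0.0918
β_Ulmer = 0.207 × 17.60% / 23.36% = 0.1560
β_Maddox = 0.508 × 19.83% / 23.36% = 0.4312
β_Sable = 0.640 × 34.27% / 23.36% = 0.9389
β_Calder = 0.842 × 33.97% / 23.36% = 1.2244
β_P = Σ w_i β_i = 0.28×0.0918 + 0.20×0.1560 + 0.14×0.4312 + 0.17×0.9389 + 0.21×1.2244 = 0.5340
MRP = 13.2% − 4.5% = 8.70%
E(R_P) = R_f + β_P × MRP = 4.5% + 0.5340 × 8.7% = 9.15%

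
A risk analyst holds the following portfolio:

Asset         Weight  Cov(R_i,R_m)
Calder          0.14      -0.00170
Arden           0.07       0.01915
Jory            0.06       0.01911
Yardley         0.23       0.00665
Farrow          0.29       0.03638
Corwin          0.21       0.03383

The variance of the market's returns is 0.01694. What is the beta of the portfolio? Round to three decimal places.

β_Calder = -0.00170 / 0.01694 = -0.1004
β_Arden = 0.01915 / 0.01694 = 1.1305
β_Jory = 0.01911 / 0.01694 = 1.1281
β_Yardley = 0.00665 / 0.01694 = 0.3926
β_Farrow = 0.03638 / 0.01694 = 2.1476
β_Corwin = 0.03383 / 0.01694 = 1.9970
β_P = Σ w_i β_i = 0.14×-0.1004 + 0.07×1.1305 + 0.06×1.1281 + 0.23×0.3926 + 0.29×2.1476 + 0.21×1.9970 = 1.2652

1.265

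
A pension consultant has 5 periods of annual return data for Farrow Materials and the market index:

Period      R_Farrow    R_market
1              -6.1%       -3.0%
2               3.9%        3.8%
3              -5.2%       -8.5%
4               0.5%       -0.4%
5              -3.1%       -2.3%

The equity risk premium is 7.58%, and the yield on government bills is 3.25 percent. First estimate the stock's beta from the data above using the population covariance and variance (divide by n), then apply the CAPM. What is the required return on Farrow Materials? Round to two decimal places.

9.30%

Mean R_i = (-6.1 + 3.9 − 5.2 + 0.5 − 3.1) / 5 = -2.0000%
Mean R_m = (-3.0 + 3.8 − 8.5 − 0.4 − 2.3) / 5 = -2.0800%
Σ(R_i − R̄_i)(R_m − R̄_m) = 63.4500  ⇒  Cov = 63.4500 / 5 = 12.6900
Σ(R_m − R̄_m)² = 79.5080  ⇒  Var(R_m) = 79.5080 / 5 = 15.9016
β = Cov / Var(R_m) = 12.6900 / 15.9016 = 0.7980
E(R) = R_f + β × MRP = 3.25% + 0.7980 × 7.58% = 9.30%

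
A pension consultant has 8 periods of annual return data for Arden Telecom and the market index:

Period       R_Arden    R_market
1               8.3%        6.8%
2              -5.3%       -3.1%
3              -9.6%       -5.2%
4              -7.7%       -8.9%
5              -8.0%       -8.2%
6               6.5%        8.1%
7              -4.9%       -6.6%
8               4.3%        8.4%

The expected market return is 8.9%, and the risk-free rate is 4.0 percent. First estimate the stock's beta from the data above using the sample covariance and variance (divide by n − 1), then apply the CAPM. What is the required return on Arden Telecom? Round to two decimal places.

Mean R_i = (8.3 − 5.3 − 9.6 − 7.7 − 8.0 + 6.5 − 4.9 + 4.3) / 8 = -2.0500%
Mean R_m = (6.8 − 3.1 − 5.2 − 8.9 − 8.2 + 8.1 − 6.6 + 8.4) / 8 = -1.0875%
Σ(R_i − R̄_i)(R_m − R̄_m) = 360.1950  ⇒  Cov = 360.1950 / 7 = 51.4564
Σ(R_m − R̄_m)² = 399.6088  ⇒  Var(R_m) = 399.6088 / 7 = 57.0870
β = Cov / Var(R_m) = 51.4564 / 57.0870 = 0.9014
MRP = 8.9% − 4.0% = 4.90%
E(R) = R_f + β × MRP = 4.0% + 0.9014 × 4.9% = 8.42%

8.42%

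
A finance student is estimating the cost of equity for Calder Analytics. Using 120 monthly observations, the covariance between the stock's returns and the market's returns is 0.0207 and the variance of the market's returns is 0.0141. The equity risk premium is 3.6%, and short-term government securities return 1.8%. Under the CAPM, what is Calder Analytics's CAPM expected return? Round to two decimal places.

7.09%

β = Cov(R_i, R_m) / Var(R_m) = 0.0207 / 0.0141 = 1.4681
E(R) = R_f + β × MRP = 1.8% + 1.4681 × 3.6% = 7.09%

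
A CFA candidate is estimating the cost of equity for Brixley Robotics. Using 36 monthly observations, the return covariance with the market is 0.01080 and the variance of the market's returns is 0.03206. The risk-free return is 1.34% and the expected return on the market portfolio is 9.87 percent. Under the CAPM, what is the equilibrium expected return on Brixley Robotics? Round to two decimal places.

4.21%

β = Cov(R_i, R_m) / Var(R_m) = 0.01080 / 0.03206 = 0.3369
MRP = 9.87% − 1.34% = 8.53%
E(R) = R_f + β × MRP = 1.34% + 0.3369 × 8.53% = 4.21%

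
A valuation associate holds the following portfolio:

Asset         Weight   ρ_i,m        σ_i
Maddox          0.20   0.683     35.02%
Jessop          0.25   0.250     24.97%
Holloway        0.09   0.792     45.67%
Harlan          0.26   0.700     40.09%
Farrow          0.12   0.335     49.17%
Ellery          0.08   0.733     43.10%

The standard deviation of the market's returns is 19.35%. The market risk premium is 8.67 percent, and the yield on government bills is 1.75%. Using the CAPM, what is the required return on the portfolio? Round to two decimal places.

11.34%

β_Maddox = 0.683 × 35.02% / 19.35% = 1.2361
β_Jessop = 0.250 × 24.97% / 19.35% = 0.3226
β_Holloway = 0.792 × 45.67% / 19.35% = 1.8693
β_Harlan = 0.700 × 40.09% / 19.35% = 1.4503
β_Farrow = 0.335 × 49.17% / 19.35% = 0.8513
β_Ellery = 0.733 × 43.10% / 19.35% = 1.6327
β_P = Σ w_i β_i = 0.20×1.2361 + 0.25×0.3226 + 0.09×1.8693 + 0.26×1.4503 + 0.12×0.8513 + 0.08×1.6327 = 1.1060
E(R_P) = R_f + β_P × MRP = 1.75% + 1.1060 × 8.67% = 11.34%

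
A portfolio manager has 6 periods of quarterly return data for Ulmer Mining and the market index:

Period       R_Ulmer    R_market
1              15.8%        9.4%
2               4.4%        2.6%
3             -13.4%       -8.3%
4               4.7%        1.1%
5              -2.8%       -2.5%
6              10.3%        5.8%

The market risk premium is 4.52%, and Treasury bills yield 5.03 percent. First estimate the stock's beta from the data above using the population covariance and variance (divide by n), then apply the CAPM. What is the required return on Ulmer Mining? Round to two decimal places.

Mean R_i = (15.8 + 4.4 − 13.4 + 4.7 − 2.8 + 10.3) / 6 = 3.1667%
Mean R_m = (9.4 + 2.6 − 8.3 + 1.1 − 2.5 + 5.8) / 6 = 1.3500%
Σ(R_i − R̄_i)(R_m − R̄_m) = 317.4400  ⇒  Cov = 317.4400 / 6 = 52.9067
Σ(R_m − R̄_m)² = 194.1750  ⇒  Var(R_m) = 194.1750 / 6 = 32.3625
β = Cov / Var(R_m) = 52.9067 / 32.3625 = 1.6348
E(R) = R_f + β × MRP = 5.03% + 1.6348 × 4.52% = 12.42%

12.42%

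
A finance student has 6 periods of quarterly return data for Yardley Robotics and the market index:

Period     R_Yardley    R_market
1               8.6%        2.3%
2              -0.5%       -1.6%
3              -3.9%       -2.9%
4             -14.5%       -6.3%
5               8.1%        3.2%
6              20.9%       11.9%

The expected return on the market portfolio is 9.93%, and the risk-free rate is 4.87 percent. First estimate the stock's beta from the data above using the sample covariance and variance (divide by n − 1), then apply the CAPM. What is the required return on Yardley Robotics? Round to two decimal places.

Mean R_i = (8.6 − 0.5 − 3.9 − 14.5 + 8.1 + 20.9) / 6 = 3.1167%
Mean R_m = (2.3 − 1.6 − 2.9 − 6.3 + 3.2 + 11.9) / 6 = 1.1000%
Σ(R_i − R̄_i)(R_m − R̄_m) = 377.3000  ⇒  Cov = 377.3000 / 5 = 75.4600
Σ(R_m − R̄_m)² = 200.5400  ⇒  Var(R_m) = 200.5400 / 5 = 40.1080
β = Cov / Var(R_m) = 75.4600 / 40.1080 = 1.8814
MRP = 9.93% − 4.87% = 5.06%
E(R) = R_f + β × MRP = 4.87% + 1.8814 × 5.06% = 14.39%

14.39%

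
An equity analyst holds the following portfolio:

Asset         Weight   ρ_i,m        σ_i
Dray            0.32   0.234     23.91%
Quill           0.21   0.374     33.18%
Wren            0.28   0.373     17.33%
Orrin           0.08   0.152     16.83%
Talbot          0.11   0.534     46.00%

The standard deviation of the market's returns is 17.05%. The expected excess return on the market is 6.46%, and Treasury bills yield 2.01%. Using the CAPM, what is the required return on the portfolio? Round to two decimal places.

5.46%

β_Dray = 0.234 × 23.91% / 17.05% = 0.3281
β_Quill = 0.374 × 33.18% / 17.05% = 0.7278
β_Wren = 0.373 × 17.33% / 17.05% = 0.3791
β_Orrin = 0.152 × 16.83% / 17.05% = 0.1500
β_Talbot = 0.534 × 46.00% / 17.05% = 1.4407
β_P = Σ w_i β_i = 0.32×0.3281 + 0.21×0.7278 + 0.28×0.3791 + 0.08×0.1500 + 0.11×1.4407 = 0.5345
E(R_P) = R_f + β_P × MRP = 2.01% + 0.5345 × 6.46% = 5.46%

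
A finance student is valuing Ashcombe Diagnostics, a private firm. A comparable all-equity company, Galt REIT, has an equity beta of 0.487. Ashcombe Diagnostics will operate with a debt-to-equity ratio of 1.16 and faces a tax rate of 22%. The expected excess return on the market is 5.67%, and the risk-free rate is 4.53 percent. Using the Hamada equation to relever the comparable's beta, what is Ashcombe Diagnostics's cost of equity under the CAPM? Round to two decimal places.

9.79%

β_L = β_U × [1 + (1 − t)(D/E)] = 0.487 × [1 + (1 − 0.22) × 1.16]
    = 0.487 × [1 + 0.78 × 1.16] = 0.487 × 1.9048 = 0.9276
E(R) = R_f + β_L × MRP = 4.53% + 0.9276 × 5.67% = 9.79%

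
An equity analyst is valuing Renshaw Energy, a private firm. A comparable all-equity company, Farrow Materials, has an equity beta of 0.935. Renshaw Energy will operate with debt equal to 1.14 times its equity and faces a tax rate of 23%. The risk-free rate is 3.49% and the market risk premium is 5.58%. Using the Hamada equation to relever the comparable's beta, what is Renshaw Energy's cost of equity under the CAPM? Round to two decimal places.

β_L = β_U × [1 + (1 − t)(D/E)] = 0.935 × [1 + (1 − 0.23) × 1.14]
    = 0.935 × [1 + 0.77 × 1.14] = 0.935 × 1.8778 = 1.7557
E(R) = R_f + β_L × MRP = 3.49% + 1.7557 × 5.58% = 13.29%

13.29%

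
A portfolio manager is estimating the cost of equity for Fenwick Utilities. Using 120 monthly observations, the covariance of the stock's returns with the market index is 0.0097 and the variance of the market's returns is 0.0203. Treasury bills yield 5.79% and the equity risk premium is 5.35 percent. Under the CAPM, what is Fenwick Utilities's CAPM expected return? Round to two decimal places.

8.35%

β = Cov(R_i, R_m) / Var(R_m) = 0.0097 / 0.0203 = 0.4778
E(R) = R_f + β × MRP = 5.79% + 0.4778 × 5.35% = 8.35%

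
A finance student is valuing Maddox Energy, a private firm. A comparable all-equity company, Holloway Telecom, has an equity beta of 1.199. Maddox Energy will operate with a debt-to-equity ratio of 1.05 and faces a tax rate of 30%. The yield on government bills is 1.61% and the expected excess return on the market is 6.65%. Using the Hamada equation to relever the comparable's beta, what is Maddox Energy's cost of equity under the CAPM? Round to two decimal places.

β_L = β_U × [1 + (1 − t)(D/E)] = 1.199 × [1 + (1 − 0.30) × 1.05]
    = 1.199 × [1 + 0.70 × 1.05] = 1.199 × 1.7350 = 2.0803
E(R) = R_f + β_L × MRP = 1.61% + 2.0803 × 6.65% = 15.44%

15.44%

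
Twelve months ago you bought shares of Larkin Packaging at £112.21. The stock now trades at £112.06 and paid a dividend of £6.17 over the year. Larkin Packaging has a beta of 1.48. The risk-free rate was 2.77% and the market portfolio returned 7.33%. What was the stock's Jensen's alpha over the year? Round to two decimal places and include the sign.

-4.15%

Realised HPR = (P1 + D1 − P0) / P0 = (112.06 + 6.17 − 112.21) / 112.21 = 6.02 / 112.21 = 5.3649%
MRP = 7.33% − 2.77% = 4.56%
CAPM required = R_f + β·MRP = 2.77% + 1.48 × 4.56% = 9.5188%
α = realised − required = 5.3649% − 9.5188% = -4.15%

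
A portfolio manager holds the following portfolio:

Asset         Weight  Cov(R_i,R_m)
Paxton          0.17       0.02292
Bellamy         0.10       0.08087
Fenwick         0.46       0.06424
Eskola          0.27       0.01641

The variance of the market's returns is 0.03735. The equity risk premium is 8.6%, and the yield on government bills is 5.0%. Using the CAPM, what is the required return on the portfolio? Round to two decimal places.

15.58%

β_Paxton = 0.02292 / 0.03735 = 0.6137
β_Bellamy = 0.08087 / 0.03735 = 2.1652
β_Fenwick = 0.06424 / 0.03735 = 1.7199
β_Eskola = 0.01641 / 0.03735 = 0.4394
β_P = Σ w_i β_i = 0.17×0.6137 + 0.10×2.1652 + 0.46×1.7199 + 0.27×0.4394 = 1.2306
E(R_P) = R_f + β_P × MRP = 5.0% + 1.2306 × 8.6% = 15.58%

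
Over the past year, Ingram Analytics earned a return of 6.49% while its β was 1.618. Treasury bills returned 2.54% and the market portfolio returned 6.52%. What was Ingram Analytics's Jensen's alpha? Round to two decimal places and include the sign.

-2.49%

Market excess return = 6.52% − 2.54% = 3.98%
CAPM benchmark = R_f + β(R_m − R_f) = 2.54% + 1.618 × 3.98% = 8.97964%
α = actual − benchmark = 6.49% − 8.97964% = -2.49%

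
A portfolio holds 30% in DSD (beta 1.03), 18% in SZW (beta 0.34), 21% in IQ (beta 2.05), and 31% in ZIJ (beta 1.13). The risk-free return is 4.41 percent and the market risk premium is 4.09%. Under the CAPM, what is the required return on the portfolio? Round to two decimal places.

β_P = Σ w_i β_i = 0.30×1.03 + 0.18×0.34 + 0.21×2.05 + 0.31×1.13 = 1.1510
E(R_P) = R_f + β_P × MRP = 4.41% + 1.1510 × 4.09% = 9.12%

9.12%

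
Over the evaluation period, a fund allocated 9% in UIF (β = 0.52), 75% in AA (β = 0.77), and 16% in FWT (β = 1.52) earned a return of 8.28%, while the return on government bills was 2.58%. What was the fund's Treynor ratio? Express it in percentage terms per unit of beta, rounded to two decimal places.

β_P = 0.09×0.52 + 0.75×0.77 + 0.16×1.52 = 0.8675
Treynor = (R_P − R_f) / β_P = (8.28% − 2.58%) / 0.8675 = 5.70% / 0.8675 = 6.57%

6.57%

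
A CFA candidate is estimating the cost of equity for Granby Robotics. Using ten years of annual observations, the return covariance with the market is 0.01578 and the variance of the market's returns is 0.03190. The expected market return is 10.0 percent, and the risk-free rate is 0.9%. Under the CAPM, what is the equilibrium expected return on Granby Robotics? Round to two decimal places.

β = Cov(R_i, R_m) / Var(R_m) = 0.01578 / 0.03190 = 0.4947
MRP = 10.0% − 0.9% = 9.10%
E(R) = R_f + β × MRP = 0.9% + 0.4947 × 9.1% = 5.40%

5.40%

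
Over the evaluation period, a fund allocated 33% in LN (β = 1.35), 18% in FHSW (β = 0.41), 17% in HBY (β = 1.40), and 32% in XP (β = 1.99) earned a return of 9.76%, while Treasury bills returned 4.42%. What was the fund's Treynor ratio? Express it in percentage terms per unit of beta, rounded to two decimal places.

3.83%

β_P = 0.33×1.35 + 0.18×0.41 + 0.17×1.40 + 0.32×1.99 = 1.3941
Treynor = (R_P − R_f) / β_P = (9.76% − 4.42%) / 1.3941 = 5.34% / 1.3941 = 3.83%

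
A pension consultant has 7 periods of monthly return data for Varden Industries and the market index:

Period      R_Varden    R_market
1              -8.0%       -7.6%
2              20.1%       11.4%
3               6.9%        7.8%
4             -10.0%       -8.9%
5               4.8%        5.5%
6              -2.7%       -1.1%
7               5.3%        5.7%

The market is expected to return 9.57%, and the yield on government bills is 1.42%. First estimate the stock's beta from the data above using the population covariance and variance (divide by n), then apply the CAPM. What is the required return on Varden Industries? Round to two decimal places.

11.65%

Mean R_i = (-8.0 + 20.1 + 6.9 − 10.0 + 4.8 − 2.7 + 5.3) / 7 = 2.3429%
Mean R_m = (-7.6 + 11.4 + 7.8 − 8.9 + 5.5 − 1.1 + 5.7) / 7 = 1.8286%
Σ(R_i − R̄_i)(R_m − R̄_m) = 462.3514  ⇒  Cov = 462.3514 / 7 = 66.0502
Σ(R_m − R̄_m)² = 368.3143  ⇒  Var(R_m) = 368.3143 / 7 = 52.6163
β = Cov / Var(R_m) = 66.0502 / 52.6163 = 1.2553
MRP = 9.57% − 1.42% = 8.15%
E(R) = R_f + β × MRP = 1.42% + 1.2553 × 8.15% = 11.65%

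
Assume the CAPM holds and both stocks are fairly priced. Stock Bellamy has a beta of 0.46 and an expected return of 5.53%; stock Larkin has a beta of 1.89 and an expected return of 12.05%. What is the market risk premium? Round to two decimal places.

Both satisfy E(R) = R_f + β·MRP, so the slope of the SML is
MRP = (12.05% − 5.53%) / (1.89 − 0.46) = 6.52% / 1.43 = 4.5594%

4.56%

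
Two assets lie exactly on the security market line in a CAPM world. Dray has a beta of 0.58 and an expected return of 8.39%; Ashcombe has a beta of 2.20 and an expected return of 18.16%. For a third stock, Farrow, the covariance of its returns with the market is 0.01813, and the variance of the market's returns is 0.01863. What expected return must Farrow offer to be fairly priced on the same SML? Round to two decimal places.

MRP = (18.16% − 8.39%) / (2.20 − 0.58) = 6.0309%
R_f = 8.39% − 0.58 × 6.0309% = 4.8921%
β_Farrow = Cov / Var(R_m) = 0.01813 / 0.01863 = 0.9732
E(R_Farrow) = R_f + β × MRP = 4.8921% + 0.9732 × 6.0309% = 10.76%

10.76%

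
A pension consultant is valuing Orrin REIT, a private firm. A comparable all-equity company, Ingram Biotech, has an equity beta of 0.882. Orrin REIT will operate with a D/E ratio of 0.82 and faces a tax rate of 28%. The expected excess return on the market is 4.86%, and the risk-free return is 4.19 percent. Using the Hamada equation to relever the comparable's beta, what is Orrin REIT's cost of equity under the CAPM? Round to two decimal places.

11.01%

β_L = β_U × [1 + (1 − t)(D/E)] = 0.882 × [1 + (1 − 0.28) × 0.82]
    = 0.882 × [1 + 0.72 × 0.82] = 0.882 × 1.5904 = 1.4027
E(R) = R_f + β_L × MRP = 4.19% + 1.4027 × 4.86% = 11.01%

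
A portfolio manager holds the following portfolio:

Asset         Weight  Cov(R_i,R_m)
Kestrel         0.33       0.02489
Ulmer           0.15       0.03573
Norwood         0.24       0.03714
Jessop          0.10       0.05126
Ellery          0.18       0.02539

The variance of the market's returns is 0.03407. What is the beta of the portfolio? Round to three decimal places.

β_Kestrel = 0.02489 / 0.03407 = 0.7306
β_Ulmer = 0.03573 / 0.03407 = 1.0487
β_Norwood = 0.03714 / 0.03407 = 1.0901
β_Jessop = 0.05126 / 0.03407 = 1.5045
β_Ellery = 0.02539 / 0.03407 = 0.7452
β_P = Σ w_i β_i = 0.33×0.7306 + 0.15×1.0487 + 0.24×1.0901 + 0.10×1.5045 + 0.18×0.7452 = 0.9446

0.945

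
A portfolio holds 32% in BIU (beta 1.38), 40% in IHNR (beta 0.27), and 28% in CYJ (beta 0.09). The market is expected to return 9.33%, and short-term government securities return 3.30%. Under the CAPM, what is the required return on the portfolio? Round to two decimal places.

6.77%

β_P = Σ w_i β_i = 0.32×1.38 + 0.40×0.27 + 0.28×0.09 = 0.5748
MRP = 9.33% − 3.30% = 6.03%
E(R_P) = R_f + β_P × MRP = 3.30% + 0.5748 × 6.03% = 6.77%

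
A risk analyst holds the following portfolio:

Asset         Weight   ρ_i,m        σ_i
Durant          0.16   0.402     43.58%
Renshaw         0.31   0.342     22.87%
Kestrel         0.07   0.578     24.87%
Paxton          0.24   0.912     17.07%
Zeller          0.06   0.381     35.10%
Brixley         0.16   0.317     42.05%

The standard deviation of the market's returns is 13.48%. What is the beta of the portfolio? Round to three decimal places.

β_Durant = 0.402 × 43.58% / 13.48% = 1.2996
β_Renshaw = 0.342 × 22.87% / 13.48% = 0.5802
β_Kestrel = 0.578 × 24.87% / 13.48% = 1.0664
β_Paxton = 0.912 × 17.07% / 13.48% = 1.1549
β_Zeller = 0.381 × 35.10% / 13.48% = 0.9921
β_Brixley = 0.317 × 42.05% / 13.48% = 0.9889
β_P = Σ w_i β_i = 0.16×1.2996 + 0.31×0.5802 + 0.07×1.0664 + 0.24×1.1549 + 0.06×0.9921 + 0.16×0.9889 = 0.9574

0.957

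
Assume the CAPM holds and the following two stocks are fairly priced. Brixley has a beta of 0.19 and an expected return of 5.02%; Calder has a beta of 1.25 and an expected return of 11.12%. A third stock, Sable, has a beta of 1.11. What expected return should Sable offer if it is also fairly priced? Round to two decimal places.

10.31%

MRP (SML slope) = (11.12% − 5.02%) / (1.25 − 0.19) = 6.10% / 1.06 = 5.7547%
R_f (intercept) = 5.02% − 0.19 × 5.7547% = 3.9266%
E(R_Sable) = R_f + β × MRP = 3.9266% + 1.11 × 5.7547% = 10.31%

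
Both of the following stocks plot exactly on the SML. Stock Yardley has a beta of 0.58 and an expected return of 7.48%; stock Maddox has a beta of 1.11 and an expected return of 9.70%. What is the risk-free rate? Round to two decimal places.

Both satisfy E(R) = R_f + β·MRP, so the slope of the SML is
MRP = (9.70% − 7.48%) / (1.11 − 0.58) = 2.22% / 0.53 = 4.1887%
R_f = E(R_Yardley) − β_Yardley·MRP = 7.48% − 0.58 × 4.1887% = 5.0506%

5.05%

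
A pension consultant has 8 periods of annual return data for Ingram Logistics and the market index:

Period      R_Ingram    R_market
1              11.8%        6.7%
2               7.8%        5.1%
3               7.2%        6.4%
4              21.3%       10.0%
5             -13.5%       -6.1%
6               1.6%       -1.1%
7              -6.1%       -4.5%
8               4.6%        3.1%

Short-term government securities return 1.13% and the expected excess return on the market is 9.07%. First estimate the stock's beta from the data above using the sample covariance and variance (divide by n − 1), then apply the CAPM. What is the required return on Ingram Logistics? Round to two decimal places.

17.35%

Mean R_i = (11.8 + 7.8 + 7.2 + 21.3 − 13.5 + 1.6 − 6.1 + 4.6) / 8 = 4.3375%
Mean R_m = (6.7 + 5.1 + 6.4 + 10.0 − 6.1 − 1.1 − 4.5 + 3.1) / 8 = 2.4500%
Σ(R_i − R̄_i)(R_m − R̄_m) = 415.2050  ⇒  Cov = 415.2050 / 7 = 59.3150
Σ(R_m − R̄_m)² = 232.1200  ⇒  Var(R_m) = 232.1200 / 7 = 33.1600
β = Cov / Var(R_m) = 59.3150 / 33.1600 = 1.7888
E(R) = R_f + β × MRP = 1.13% + 1.7888 × 9.07% = 17.35%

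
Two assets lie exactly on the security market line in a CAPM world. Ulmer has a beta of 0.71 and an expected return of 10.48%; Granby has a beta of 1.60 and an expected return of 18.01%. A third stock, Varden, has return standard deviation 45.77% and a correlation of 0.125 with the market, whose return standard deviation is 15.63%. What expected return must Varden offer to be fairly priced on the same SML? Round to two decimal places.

7.57%

MRP = (18.01% − 10.48%) / (1.60 − 0.71) = 8.4607%
R_f = 10.48% − 0.71 × 8.4607% = 4.4729%
β_Varden = ρ·σ_i/σ_m = 0.125 × 45.77 / 15.63 = 0.3660
E(R_Varden) = R_f + β × MRP = 4.4729% + 0.3660 × 8.4607% = 7.57%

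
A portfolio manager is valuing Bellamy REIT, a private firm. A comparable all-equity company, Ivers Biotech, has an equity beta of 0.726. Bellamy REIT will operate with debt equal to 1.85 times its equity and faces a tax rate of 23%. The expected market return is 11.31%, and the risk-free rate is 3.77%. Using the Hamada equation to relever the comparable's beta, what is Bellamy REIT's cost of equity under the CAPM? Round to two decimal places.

17.04%

β_L = β_U × [1 + (1 − t)(D/E)] = 0.726 × [1 + (1 − 0.23) × 1.85]
    = 0.726 × [1 + 0.77 × 1.85] = 0.726 × 2.4245 = 1.7602
MRP = 11.31% − 3.77% = 7.54%
E(R) = R_f + β_L × MRP = 3.77% + 1.7602 × 7.54% = 17.04%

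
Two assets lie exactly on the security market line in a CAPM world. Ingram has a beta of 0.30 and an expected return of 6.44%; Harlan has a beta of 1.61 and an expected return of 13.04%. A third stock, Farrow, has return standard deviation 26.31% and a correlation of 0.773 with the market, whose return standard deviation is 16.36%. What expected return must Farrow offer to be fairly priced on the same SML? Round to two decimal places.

MRP = (13.04% − 6.44%) / (1.61 − 0.30) = 5.0382%
R_f = 6.44% − 0.30 × 5.0382% = 4.9285%
β_Farrow = ρ·σ_i/σ_m = 0.773 × 26.31 / 16.36 = 1.2431
E(R_Farrow) = R_f + β × MRP = 4.9285% + 1.2431 × 5.0382% = 11.19%

11.19%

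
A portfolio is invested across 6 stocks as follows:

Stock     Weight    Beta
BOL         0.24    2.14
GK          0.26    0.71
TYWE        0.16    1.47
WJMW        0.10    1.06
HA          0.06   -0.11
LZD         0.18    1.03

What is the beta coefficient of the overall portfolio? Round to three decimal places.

β_P = Σ w_i β_i = 0.24×2.14 + 0.26×0.71 + 0.16×1.47 + 0.10×1.06 + 0.06×-0.11 + 0.18×1.03 = 1.2182

1.218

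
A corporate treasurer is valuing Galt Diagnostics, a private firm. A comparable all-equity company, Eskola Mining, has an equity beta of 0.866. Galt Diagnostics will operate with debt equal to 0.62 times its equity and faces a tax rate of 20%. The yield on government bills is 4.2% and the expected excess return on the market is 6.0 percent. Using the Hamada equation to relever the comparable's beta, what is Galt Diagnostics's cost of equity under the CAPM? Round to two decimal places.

β_L = β_U × [1 + (1 − t)(D/E)] = 0.866 × [1 + (1 − 0.20) × 0.62]
    = 0.866 × [1 + 0.80 × 0.62] = 0.866 × 1.4960 = 1.2955
E(R) = R_f + β_L × MRP = 4.2% + 1.2955 × 6.0% = 11.97%

11.97%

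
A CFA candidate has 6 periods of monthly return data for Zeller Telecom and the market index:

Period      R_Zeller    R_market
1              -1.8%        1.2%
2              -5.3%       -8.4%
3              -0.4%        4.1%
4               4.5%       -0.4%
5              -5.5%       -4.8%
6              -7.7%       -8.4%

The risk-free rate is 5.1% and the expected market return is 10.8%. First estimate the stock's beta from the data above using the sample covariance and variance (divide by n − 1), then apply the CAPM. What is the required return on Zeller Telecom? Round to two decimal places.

Mean R_i = (-1.8 − 5.3 − 0.4 + 4.5 − 5.5 − 7.7) / 6 = -2.7000%
Mean R_m = (1.2 − 8.4 + 4.1 − 0.4 − 4.8 − 8.4) / 6 = -2.7833%
Σ(R_i − R̄_i)(R_m − R̄_m) = 84.9100  ⇒  Cov = 84.9100 / 5 = 16.9820
Σ(R_m − R̄_m)² = 136.0883  ⇒  Var(R_m) = 136.0883 / 5 = 27.2177
β = Cov / Var(R_m) = 16.9820 / 27.2177 = 0.6239
MRP = 10.8% − 5.1% = 5.70%
E(R) = R_f + β × MRP = 5.1% + 0.6239 × 5.7% = 8.66%

8.66%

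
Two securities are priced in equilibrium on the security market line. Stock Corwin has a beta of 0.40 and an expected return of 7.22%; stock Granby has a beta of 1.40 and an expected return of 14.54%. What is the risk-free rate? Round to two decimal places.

4.29%

Both satisfy E(R) = R_f + β·MRP, so the slope of the SML is
MRP = (14.54% − 7.22%) / (1.40 − 0.40) = 7.32% / 1.00 = 7.3200%
R_f = E(R_Corwin) − β_Corwin·MRP = 7.22% − 0.40 × 7.3200% = 4.2920%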